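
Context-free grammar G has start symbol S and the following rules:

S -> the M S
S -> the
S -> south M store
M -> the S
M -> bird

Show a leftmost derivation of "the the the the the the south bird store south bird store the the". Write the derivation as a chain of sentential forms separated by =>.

S => the M S => the the S S => the the the M S S => the the the the S S S => the the the the the M S S S => the the the the the the S S S S => the the the the the the south M store S S S => the the the the the the south bird store S S S => the the the the the the south bird store south M store S S => the the the the the the south bird store south bird store S S => the the the the the the south bird store south bird store the S => the the the the the the south bird store south bird store the the

S => the M S   [S -> the M S]
the M S => the the S S   [M -> the S]
the the S S => the the the M S S   [S -> the M S]
the the the M S S => the the the the S S S   [M -> the S]
the the the the S S S => the the the the the M S S S   [S -> the M S]
the the the the the M S S S => the the the the the the S S S S   [M -> the S]
the the the the the the S S S S => the the the the the the south M store S S S   [S -> south M store]
the the the the the the south M store S S S => the the the the the the south bird store S S S   [M -> bird]
the the the the the the south bird store S S S => the the the the the the south bird store south M store S S   [S -> south M store]
the the the the the the south bird store south M store S S => the the the the the the south bird store south bird store S S   [M -> bird]
the the the the the the south bird store south bird store S S => the the the the the the south bird store south bird store the S   [S -> the]
the the the the the the south bird store south bird store the S => the the the the the the south bird store south bird store the the   [S -> the]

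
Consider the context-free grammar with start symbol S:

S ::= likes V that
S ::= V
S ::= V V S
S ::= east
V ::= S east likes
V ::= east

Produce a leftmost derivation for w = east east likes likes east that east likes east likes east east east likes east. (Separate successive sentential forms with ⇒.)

S ⇒ V V S   [S ::= V V S]
V V S ⇒ S east likes V S   [V ::= S east likes]
S east likes V S ⇒ V east likes V S   [S ::= V]
V east likes V S ⇒ east east likes V S   [V ::= east]
east east likes V S ⇒ east east likes S east likes S   [V ::= S east likes]
east east likes S east likes S ⇒ east east likes V V S east likes S   [S ::= V V S]
east east likes V V S east likes S ⇒ east east likes S east likes V S east likes S   [V ::= S east likes]
east east likes S east likes V S east likes S ⇒ east east likes V east likes V S east likes S   [S ::= V]
east east likes V east likes V S east likes S ⇒ east east likes S east likes east likes V S east likes S   [V ::= S east likes]
east east likes S east likes east likes V S east likes S ⇒ east east likes likes V that east likes east likes V S east likes S   [S ::= likes V that]
east east likes likes V that east likes east likes V S east likes S ⇒ east east likes likes east that east likes east likes V S east likes S   [V ::= east]
east east likes likes east that east likes east likes V S east likes S ⇒ east east likes likes east that east likes east likes east S east likes S   [V ::= east]
east east likes likes east that east likes east likes east S east likes S ⇒ east east likes likes east that east likes east likes east east east likes S   [S ::= east]
east east likes likes east that east likes east likes east east east likes S ⇒ east east likes likes east that east likes east likes east east east likes east   [S ::= east]

S ⇒ V V S ⇒ S east likes V S ⇒ V east likes V S ⇒ east east likes V S ⇒ east east likes S east likes S ⇒ east east likes V V S east likes S ⇒ east east likes S east likes V S east likes S ⇒ east east likes V east likes V S east likes S ⇒ east east likes S east likes east likes V S east likes S ⇒ east east likes likes V that east likes east likes V S east likes S ⇒ east east likes likes east that east likes east likes V S east likes S ⇒ east east likes likes east that east likes east likes east S east likes S ⇒ east east likes likes east that east likes east likes east east east likes S ⇒ east east likes likes east that east likes east likes east east east likes east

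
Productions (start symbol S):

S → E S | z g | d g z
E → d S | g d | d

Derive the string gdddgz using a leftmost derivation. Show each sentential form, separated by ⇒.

S ⇒ ES   [S → E S]
ES ⇒ gdS   [E → g d]
gdS ⇒ gdES   [S → E S]
gdES ⇒ gddS   [E → d]
gddS ⇒ gdddgz   [S → d g z]

S ⇒ ES ⇒ gdS ⇒ gdES ⇒ gddS ⇒ gdddgz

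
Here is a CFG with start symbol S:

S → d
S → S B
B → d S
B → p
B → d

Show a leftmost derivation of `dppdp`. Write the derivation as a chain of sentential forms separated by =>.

S => SB => SBB => SBBB => SBBBB => dBBBB => dpBBB => dppBB => dppdB => dppdp

S => SB   [S → S B]
SB => SBB   [S → S B]
SBB => SBBB   [S → S B]
SBBB => SBBBB   [S → S B]
SBBBB => dBBBB   [S → d]
dBBBB => dpBBB   [B → p]
dpBBB => dppBB   [B → p]
dppBB => dppdB   [B → d]
dppdB => dppdp   [B → p]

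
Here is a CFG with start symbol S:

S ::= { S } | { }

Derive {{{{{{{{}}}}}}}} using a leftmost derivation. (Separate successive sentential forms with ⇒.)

S ⇒ {S} ⇒ {{S}} ⇒ {{{S}}} ⇒ {{{{S}}}} ⇒ {{{{{S}}}}} ⇒ {{{{{{S}}}}}} ⇒ {{{{{{{S}}}}}}} ⇒ {{{{{{{{}}}}}}}}

S ⇒ {S}   [S ::= { S }]
{S} ⇒ {{S}}   [S ::= { S }]
{{S}} ⇒ {{{S}}}   [S ::= { S }]
{{{S}}} ⇒ {{{{S}}}}   [S ::= { S }]
{{{{S}}}} ⇒ {{{{{S}}}}}   [S ::= { S }]
{{{{{S}}}}} ⇒ {{{{{{S}}}}}}   [S ::= { S }]
{{{{{{S}}}}}} ⇒ {{{{{{{S}}}}}}}   [S ::= { S }]
{{{{{{{S}}}}}}} ⇒ {{{{{{{{}}}}}}}}   [S ::= { }]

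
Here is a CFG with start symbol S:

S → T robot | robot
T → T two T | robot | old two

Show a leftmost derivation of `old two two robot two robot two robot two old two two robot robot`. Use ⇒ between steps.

S ⇒ T robot   [S → T robot]
T robot ⇒ T two T robot   [T → T two T]
T two T robot ⇒ T two T two T robot   [T → T two T]
T two T two T robot ⇒ T two T two T two T robot   [T → T two T]
T two T two T two T robot ⇒ T two T two T two T two T robot   [T → T two T]
T two T two T two T two T robot ⇒ old two two T two T two T two T robot   [T → old two]
old two two T two T two T two T robot ⇒ old two two robot two T two T two T robot   [T → robot]
old two two robot two T two T two T robot ⇒ old two two robot two robot two T two T robot   [T → robot]
old two two robot two robot two T two T robot ⇒ old two two robot two robot two T two T two T robot   [T → T two T]
old two two robot two robot two T two T two T robot ⇒ old two two robot two robot two robot two T two T robot   [T → robot]
old two two robot two robot two robot two T two T robot ⇒ old two two robot two robot two robot two old two two T robot   [T → old two]
old two two robot two robot two robot two old two two T robot ⇒ old two two robot two robot two robot two old two two robot robot   [T → robot]

S ⇒ T robot ⇒ T two T robot ⇒ T two T two T robot ⇒ T two T two T two T robot ⇒ T two T two T two T two T robot ⇒ old two two T two T two T two T robot ⇒ old two two robot two T two T two T robot ⇒ old two two robot two robot two T two T robot ⇒ old two two robot two robot two T two T two T robot ⇒ old two two robot two robot two robot two T two T robot ⇒ old two two robot two robot two robot two old two two T robot ⇒ old two two robot two robot two robot two old two two robot robot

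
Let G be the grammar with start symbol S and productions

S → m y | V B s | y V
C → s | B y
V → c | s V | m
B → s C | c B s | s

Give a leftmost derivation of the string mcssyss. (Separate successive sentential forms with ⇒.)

S ⇒ VBs ⇒ mBs ⇒ mcBss ⇒ mcsCss ⇒ mcsByss ⇒ mcssyss

S ⇒ VBs   [S → V B s]
VBs ⇒ mBs   [V → m]
mBs ⇒ mcBss   [B → c B s]
mcBss ⇒ mcsCss   [B → s C]
mcsCss ⇒ mcsByss   [C → B y]
mcsByss ⇒ mcssyss   [B → s]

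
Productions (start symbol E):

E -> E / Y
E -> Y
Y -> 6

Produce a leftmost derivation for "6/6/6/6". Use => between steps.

E => E/Y => E/Y/Y => E/Y/Y/Y => Y/Y/Y/Y => 6/Y/Y/Y => 6/6/Y/Y => 6/6/6/Y => 6/6/6/6

E => E/Y   [E -> E / Y]
E/Y => E/Y/Y   [E -> E / Y]
E/Y/Y => E/Y/Y/Y   [E -> E / Y]
E/Y/Y/Y => Y/Y/Y/Y   [E -> Y]
Y/Y/Y/Y => 6/Y/Y/Y   [Y -> 6]
6/Y/Y/Y => 6/6/Y/Y   [Y -> 6]
6/6/Y/Y => 6/6/6/Y   [Y -> 6]
6/6/6/Y => 6/6/6/6   [Y -> 6]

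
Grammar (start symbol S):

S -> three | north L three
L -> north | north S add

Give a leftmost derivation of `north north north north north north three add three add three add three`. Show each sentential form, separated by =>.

S => north L three => north north S add three => north north north L three add three => north north north north S add three add three => north north north north north L three add three add three => north north north north north north S add three add three add three => north north north north north north three add three add three add three

S => north L three   [S -> north L three]
north L three => north north S add three   [L -> north S add]
north north S add three => north north north L three add three   [S -> north L three]
north north north L three add three => north north north north S add three add three   [L -> north S add]
north north north north S add three add three => north north north north north L three add three add three   [S -> north L three]
north north north north north L three add three add three => north north north north north north S add three add three add three   [L -> north S add]
north north north north north north S add three add three add three => north north north north north north three add three add three add three   [S -> three]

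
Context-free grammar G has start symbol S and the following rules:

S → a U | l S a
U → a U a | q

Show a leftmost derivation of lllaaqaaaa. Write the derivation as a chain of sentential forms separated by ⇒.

S ⇒ lSa ⇒ llSaa ⇒ lllSaaa ⇒ lllaUaaa ⇒ lllaaUaaaa ⇒ lllaaqaaaa

S ⇒ lSa   [S → l S a]
lSa ⇒ llSaa   [S → l S a]
llSaa ⇒ lllSaaa   [S → l S a]
lllSaaa ⇒ lllaUaaa   [S → a U]
lllaUaaa ⇒ lllaaUaaaa   [U → a U a]
lllaaUaaaa ⇒ lllaaqaaaa   [U → q]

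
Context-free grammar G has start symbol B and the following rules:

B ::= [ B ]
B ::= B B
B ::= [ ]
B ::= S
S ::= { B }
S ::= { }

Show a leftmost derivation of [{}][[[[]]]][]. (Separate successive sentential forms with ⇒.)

B⇒BB⇒[B]B⇒[S]B⇒[{}]B⇒[{}]BB⇒[{}][B]B⇒[{}][[B]]B⇒[{}][[[B]]]B⇒[{}][[[[]]]]B⇒[{}][[[[]]]][]

B ⇒ BB   [B ::= B B]
BB ⇒ [B]B   [B ::= [ B ]]
[B]B ⇒ [S]B   [B ::= S]
[S]B ⇒ [{}]B   [S ::= { }]
[{}]B ⇒ [{}]BB   [B ::= B B]
[{}]BB ⇒ [{}][B]B   [B ::= [ B ]]
[{}][B]B ⇒ [{}][[B]]B   [B ::= [ B ]]
[{}][[B]]B ⇒ [{}][[[B]]]B   [B ::= [ B ]]
[{}][[[B]]]B ⇒ [{}][[[[]]]]B   [B ::= [ ]]
[{}][[[[]]]]B ⇒ [{}][[[[]]]][]   [B ::= [ ]]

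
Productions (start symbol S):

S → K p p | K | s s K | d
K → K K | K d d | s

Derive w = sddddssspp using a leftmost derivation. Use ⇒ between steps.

S ⇒ Kpp   [S → K p p]
Kpp ⇒ KKpp   [K → K K]
KKpp ⇒ KKKpp   [K → K K]
KKKpp ⇒ KKKKpp   [K → K K]
KKKKpp ⇒ KddKKKpp   [K → K d d]
KddKKKpp ⇒ KddddKKKpp   [K → K d d]
KddddKKKpp ⇒ sddddKKKpp   [K → s]
sddddKKKpp ⇒ sddddsKKpp   [K → s]
sddddsKKpp ⇒ sddddssKpp   [K → s]
sddddssKpp ⇒ sddddssspp   [K → s]

S ⇒ Kpp ⇒ KKpp ⇒ KKKpp ⇒ KKKKpp ⇒ KddKKKpp ⇒ KddddKKKpp ⇒ sddddKKKpp ⇒ sddddsKKpp ⇒ sddddssKpp ⇒ sddddssspp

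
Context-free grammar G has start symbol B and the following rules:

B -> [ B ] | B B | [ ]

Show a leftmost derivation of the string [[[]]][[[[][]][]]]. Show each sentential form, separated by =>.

B => BB => [B]B => [[B]]B => [[[]]]B => [[[]]][B] => [[[]]][[B]] => [[[]]][[BB]] => [[[]]][[[B]B]] => [[[]]][[[BB]B]] => [[[]]][[[[]B]B]] => [[[]]][[[[][]]B]] => [[[]]][[[[][]][]]]

B => BB   [B -> B B]
BB => [B]B   [B -> [ B ]]
[B]B => [[B]]B   [B -> [ B ]]
[[B]]B => [[[]]]B   [B -> [ ]]
[[[]]]B => [[[]]][B]   [B -> [ B ]]
[[[]]][B] => [[[]]][[B]]   [B -> [ B ]]
[[[]]][[B]] => [[[]]][[BB]]   [B -> B B]
[[[]]][[BB]] => [[[]]][[[B]B]]   [B -> [ B ]]
[[[]]][[[B]B]] => [[[]]][[[BB]B]]   [B -> B B]
[[[]]][[[BB]B]] => [[[]]][[[[]B]B]]   [B -> [ ]]
[[[]]][[[[]B]B]] => [[[]]][[[[][]]B]]   [B -> [ ]]
[[[]]][[[[][]]B]] => [[[]]][[[[][]][]]]   [B -> [ ]]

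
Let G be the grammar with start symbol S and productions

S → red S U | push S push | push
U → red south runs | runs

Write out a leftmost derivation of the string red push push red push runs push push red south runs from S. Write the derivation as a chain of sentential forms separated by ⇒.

S ⇒ red S U   [S → red S U]
red S U ⇒ red push S push U   [S → push S push]
red push S push U ⇒ red push push S push push U   [S → push S push]
red push push S push push U ⇒ red push push red S U push push U   [S → red S U]
red push push red S U push push U ⇒ red push push red push U push push U   [S → push]
red push push red push U push push U ⇒ red push push red push runs push push U   [U → runs]
red push push red push runs push push U ⇒ red push push red push runs push push red south runs   [U → red south runs]

S ⇒ red S U ⇒ red push S push U ⇒ red push push S push push U ⇒ red push push red S U push push U ⇒ red push push red push U push push U ⇒ red push push red push runs push push U ⇒ red push push red push runs push push red south runs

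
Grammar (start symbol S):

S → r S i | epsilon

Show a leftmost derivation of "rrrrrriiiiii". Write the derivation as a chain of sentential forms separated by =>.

S=>rSi=>rrSii=>rrrSiii=>rrrrSiiii=>rrrrrSiiiii=>rrrrrrSiiiiii=>rrrrrriiiiii

S => rSi   [S → r S i]
rSi => rrSii   [S → r S i]
rrSii => rrrSiii   [S → r S i]
rrrSiii => rrrrSiiii   [S → r S i]
rrrrSiiii => rrrrrSiiiii   [S → r S i]
rrrrrSiiiii => rrrrrrSiiiiii   [S → r S i]
rrrrrrSiiiiii => rrrrrriiiiii   [S → epsilon]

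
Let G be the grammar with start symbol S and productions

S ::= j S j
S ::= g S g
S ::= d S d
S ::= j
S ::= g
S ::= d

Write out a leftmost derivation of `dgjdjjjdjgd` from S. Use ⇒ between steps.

S⇒dSd⇒dgSgd⇒dgjSjgd⇒dgjdSdjgd⇒dgjdjSjdjgd⇒dgjdjjjdjgd

S ⇒ dSd   [S ::= d S d]
dSd ⇒ dgSgd   [S ::= g S g]
dgSgd ⇒ dgjSjgd   [S ::= j S j]
dgjSjgd ⇒ dgjdSdjgd   [S ::= d S d]
dgjdSdjgd ⇒ dgjdjSjdjgd   [S ::= j S j]
dgjdjSjdjgd ⇒ dgjdjjjdjgd   [S ::= j]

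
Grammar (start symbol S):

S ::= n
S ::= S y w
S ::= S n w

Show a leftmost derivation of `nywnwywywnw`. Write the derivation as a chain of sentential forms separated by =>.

S => Snw   [S ::= S n w]
Snw => Sywnw   [S ::= S y w]
Sywnw => Sywywnw   [S ::= S y w]
Sywywnw => Snwywywnw   [S ::= S n w]
Snwywywnw => Sywnwywywnw   [S ::= S y w]
Sywnwywywnw => nywnwywywnw   [S ::= n]

S => Snw => Sywnw => Sywywnw => Snwywywnw => Sywnwywywnw => nywnwywywnw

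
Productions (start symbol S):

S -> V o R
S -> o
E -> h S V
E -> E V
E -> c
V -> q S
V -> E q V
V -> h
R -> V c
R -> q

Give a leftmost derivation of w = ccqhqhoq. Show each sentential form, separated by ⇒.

S ⇒ VoR   [S -> V o R]
VoR ⇒ EqVoR   [V -> E q V]
EqVoR ⇒ EVqVoR   [E -> E V]
EVqVoR ⇒ cVqVoR   [E -> c]
cVqVoR ⇒ cEqVqVoR   [V -> E q V]
cEqVqVoR ⇒ ccqVqVoR   [E -> c]
ccqVqVoR ⇒ ccqhqVoR   [V -> h]
ccqhqVoR ⇒ ccqhqhoR   [V -> h]
ccqhqhoR ⇒ ccqhqhoq   [R -> q]

S⇒VoR⇒EqVoR⇒EVqVoR⇒cVqVoR⇒cEqVqVoR⇒ccqVqVoR⇒ccqhqVoR⇒ccqhqhoR⇒ccqhqhoq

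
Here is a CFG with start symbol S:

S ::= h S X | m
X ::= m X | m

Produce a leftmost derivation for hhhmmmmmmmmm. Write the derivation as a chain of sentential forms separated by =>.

S=>hSX=>hhSXX=>hhhSXXX=>hhhmXXX=>hhhmmXX=>hhhmmmXX=>hhhmmmmXX=>hhhmmmmmX=>hhhmmmmmmX=>hhhmmmmmmmX=>hhhmmmmmmmmX=>hhhmmmmmmmmm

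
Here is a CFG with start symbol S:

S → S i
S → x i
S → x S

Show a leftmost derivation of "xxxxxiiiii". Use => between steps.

S => Si   [S → S i]
Si => Sii   [S → S i]
Sii => xSii   [S → x S]
xSii => xxSii   [S → x S]
xxSii => xxxSii   [S → x S]
xxxSii => xxxSiii   [S → S i]
xxxSiii => xxxSiiii   [S → S i]
xxxSiiii => xxxxSiiii   [S → x S]
xxxxSiiii => xxxxxiiiii   [S → x i]

S => Si => Sii => xSii => xxSii => xxxSii => xxxSiii => xxxSiiii => xxxxSiiii => xxxxxiiiii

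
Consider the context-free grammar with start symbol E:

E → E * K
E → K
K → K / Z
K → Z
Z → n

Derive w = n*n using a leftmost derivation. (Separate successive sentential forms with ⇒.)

E ⇒ E*K ⇒ K*K ⇒ Z*K ⇒ n*K ⇒ n*Z ⇒ n*n

E ⇒ E*K   [E → E * K]
E*K ⇒ K*K   [E → K]
K*K ⇒ Z*K   [K → Z]
Z*K ⇒ n*K   [Z → n]
n*K ⇒ n*Z   [K → Z]
n*Z ⇒ n*n   [Z → n]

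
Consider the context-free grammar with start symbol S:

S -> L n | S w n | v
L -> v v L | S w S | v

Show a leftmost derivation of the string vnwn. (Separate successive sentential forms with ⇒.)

S ⇒ Swn ⇒ Lnwn ⇒ vnwn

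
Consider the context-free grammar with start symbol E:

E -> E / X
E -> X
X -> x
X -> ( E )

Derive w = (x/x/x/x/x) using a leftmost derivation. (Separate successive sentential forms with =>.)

E => X => (E) => (E/X) => (E/X/X) => (E/X/X/X) => (E/X/X/X/X) => (X/X/X/X/X) => (x/X/X/X/X) => (x/x/X/X/X) => (x/x/x/X/X) => (x/x/x/x/X) => (x/x/x/x/x)

E => X   [E -> X]
X => (E)   [X -> ( E )]
(E) => (E/X)   [E -> E / X]
(E/X) => (E/X/X)   [E -> E / X]
(E/X/X) => (E/X/X/X)   [E -> E / X]
(E/X/X/X) => (E/X/X/X/X)   [E -> E / X]
(E/X/X/X/X) => (X/X/X/X/X)   [E -> X]
(X/X/X/X/X) => (x/X/X/X/X)   [X -> x]
(x/X/X/X/X) => (x/x/X/X/X)   [X -> x]
(x/x/X/X/X) => (x/x/x/X/X)   [X -> x]
(x/x/x/X/X) => (x/x/x/x/X)   [X -> x]
(x/x/x/x/X) => (x/x/x/x/x)   [X -> x]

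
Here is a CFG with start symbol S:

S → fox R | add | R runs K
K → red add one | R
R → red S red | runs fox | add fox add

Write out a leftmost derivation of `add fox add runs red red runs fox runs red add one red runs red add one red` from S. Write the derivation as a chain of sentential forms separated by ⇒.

S ⇒ R runs K   [S → R runs K]
R runs K ⇒ add fox add runs K   [R → add fox add]
add fox add runs K ⇒ add fox add runs R   [K → R]
add fox add runs R ⇒ add fox add runs red S red   [R → red S red]
add fox add runs red S red ⇒ add fox add runs red R runs K red   [S → R runs K]
add fox add runs red R runs K red ⇒ add fox add runs red red S red runs K red   [R → red S red]
add fox add runs red red S red runs K red ⇒ add fox add runs red red R runs K red runs K red   [S → R runs K]
add fox add runs red red R runs K red runs K red ⇒ add fox add runs red red runs fox runs K red runs K red   [R → runs fox]
add fox add runs red red runs fox runs K red runs K red ⇒ add fox add runs red red runs fox runs red add one red runs K red   [K → red add one]
add fox add runs red red runs fox runs red add one red runs K red ⇒ add fox add runs red red runs fox runs red add one red runs red add one red   [K → red add one]

S ⇒ R runs K ⇒ add fox add runs K ⇒ add fox add runs R ⇒ add fox add runs red S red ⇒ add fox add runs red R runs K red ⇒ add fox add runs red red S red runs K red ⇒ add fox add runs red red R runs K red runs K red ⇒ add fox add runs red red runs fox runs K red runs K red ⇒ add fox add runs red red runs fox runs red add one red runs K red ⇒ add fox add runs red red runs fox runs red add one red runs red add one red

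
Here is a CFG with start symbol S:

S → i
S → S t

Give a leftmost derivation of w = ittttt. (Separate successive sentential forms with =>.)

S=>St=>Stt=>Sttt=>Stttt=>Sttttt=>ittttt

S => St   [S → S t]
St => Stt   [S → S t]
Stt => Sttt   [S → S t]
Sttt => Stttt   [S → S t]
Stttt => Sttttt   [S → S t]
Sttttt => ittttt   [S → i]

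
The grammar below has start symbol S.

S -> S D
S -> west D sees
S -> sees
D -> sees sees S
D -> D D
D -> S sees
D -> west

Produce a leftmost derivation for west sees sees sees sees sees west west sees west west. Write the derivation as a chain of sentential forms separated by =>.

S => S D => S D D => west D sees D D => west D D sees D D => west D D D sees D D => west S sees D D sees D D => west sees sees D D sees D D => west sees sees sees sees S D sees D D => west sees sees sees sees sees D sees D D => west sees sees sees sees sees D D sees D D => west sees sees sees sees sees west D sees D D => west sees sees sees sees sees west west sees D D => west sees sees sees sees sees west west sees west D => west sees sees sees sees sees west west sees west west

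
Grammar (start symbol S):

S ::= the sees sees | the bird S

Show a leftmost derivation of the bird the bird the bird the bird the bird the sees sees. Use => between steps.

S => the bird S   [S ::= the bird S]
the bird S => the bird the bird S   [S ::= the bird S]
the bird the bird S => the bird the bird the bird S   [S ::= the bird S]
the bird the bird the bird S => the bird the bird the bird the bird S   [S ::= the bird S]
the bird the bird the bird the bird S => the bird the bird the bird the bird the bird S   [S ::= the bird S]
the bird the bird the bird the bird the bird S => the bird the bird the bird the bird the bird the sees sees   [S ::= the sees sees]

S => the bird S => the bird the bird S => the bird the bird the bird S => the bird the bird the bird the bird S => the bird the bird the bird the bird the bird S => the bird the bird the bird the bird the bird the sees sees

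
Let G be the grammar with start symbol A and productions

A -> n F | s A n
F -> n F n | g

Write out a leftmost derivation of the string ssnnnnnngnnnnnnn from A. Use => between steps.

A => sAn => ssAnn => ssnFnn => ssnnFnnn => ssnnnFnnnn => ssnnnnFnnnnn => ssnnnnnFnnnnnn => ssnnnnnnFnnnnnnn => ssnnnnnngnnnnnnn

A => sAn   [A -> s A n]
sAn => ssAnn   [A -> s A n]
ssAnn => ssnFnn   [A -> n F]
ssnFnn => ssnnFnnn   [F -> n F n]
ssnnFnnn => ssnnnFnnnn   [F -> n F n]
ssnnnFnnnn => ssnnnnFnnnnn   [F -> n F n]
ssnnnnFnnnnn => ssnnnnnFnnnnnn   [F -> n F n]
ssnnnnnFnnnnnn => ssnnnnnnFnnnnnnn   [F -> n F n]
ssnnnnnnFnnnnnnn => ssnnnnnngnnnnnnn   [F -> g]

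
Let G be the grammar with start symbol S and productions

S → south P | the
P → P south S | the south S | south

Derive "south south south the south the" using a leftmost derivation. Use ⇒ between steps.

S ⇒ south P ⇒ south P south S ⇒ south P south S south S ⇒ south south south S south S ⇒ south south south the south S ⇒ south south south the south the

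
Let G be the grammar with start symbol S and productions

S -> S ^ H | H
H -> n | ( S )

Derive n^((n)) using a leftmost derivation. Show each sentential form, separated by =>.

S => S^H => H^H => n^H => n^(S) => n^(H) => n^((S)) => n^((H)) => n^((n))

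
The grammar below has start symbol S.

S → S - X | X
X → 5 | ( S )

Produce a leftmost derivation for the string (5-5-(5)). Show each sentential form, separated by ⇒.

S ⇒ X ⇒ (S) ⇒ (S-X) ⇒ (S-X-X) ⇒ (X-X-X) ⇒ (5-X-X) ⇒ (5-5-X) ⇒ (5-5-(S)) ⇒ (5-5-(X)) ⇒ (5-5-(5))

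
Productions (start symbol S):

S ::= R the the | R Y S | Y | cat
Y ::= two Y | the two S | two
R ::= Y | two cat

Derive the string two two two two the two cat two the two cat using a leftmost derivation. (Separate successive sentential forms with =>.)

S => R Y S => Y Y S => two Y S => two two Y S => two two two Y S => two two two two Y S => two two two two the two S S => two two two two the two cat S => two two two two the two cat Y => two two two two the two cat two Y => two two two two the two cat two the two S => two two two two the two cat two the two cat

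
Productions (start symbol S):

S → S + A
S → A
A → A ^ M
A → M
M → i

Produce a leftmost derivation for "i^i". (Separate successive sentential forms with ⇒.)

S ⇒ A   [S → A]
A ⇒ A^M   [A → A ^ M]
A^M ⇒ M^M   [A → M]
M^M ⇒ i^M   [M → i]
i^M ⇒ i^i   [M → i]

S ⇒ A ⇒ A^M ⇒ M^M ⇒ i^M ⇒ i^i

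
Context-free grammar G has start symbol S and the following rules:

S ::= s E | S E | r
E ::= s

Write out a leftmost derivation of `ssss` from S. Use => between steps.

S => SE   [S ::= S E]
SE => SEE   [S ::= S E]
SEE => sEEE   [S ::= s E]
sEEE => ssEE   [E ::= s]
ssEE => sssE   [E ::= s]
sssE => ssss   [E ::= s]

S => SE => SEE => sEEE => ssEE => sssE => ssss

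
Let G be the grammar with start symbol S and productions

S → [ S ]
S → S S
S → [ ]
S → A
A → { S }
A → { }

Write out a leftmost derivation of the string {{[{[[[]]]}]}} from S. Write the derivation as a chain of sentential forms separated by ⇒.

S⇒A⇒{S}⇒{A}⇒{{S}}⇒{{[S]}}⇒{{[A]}}⇒{{[{S}]}}⇒{{[{[S]}]}}⇒{{[{[[S]]}]}}⇒{{[{[[[]]]}]}}

S ⇒ A   [S → A]
A ⇒ {S}   [A → { S }]
{S} ⇒ {A}   [S → A]
{A} ⇒ {{S}}   [A → { S }]
{{S}} ⇒ {{[S]}}   [S → [ S ]]
{{[S]}} ⇒ {{[A]}}   [S → A]
{{[A]}} ⇒ {{[{S}]}}   [A → { S }]
{{[{S}]}} ⇒ {{[{[S]}]}}   [S → [ S ]]
{{[{[S]}]}} ⇒ {{[{[[S]]}]}}   [S → [ S ]]
{{[{[[S]]}]}} ⇒ {{[{[[[]]]}]}}   [S → [ ]]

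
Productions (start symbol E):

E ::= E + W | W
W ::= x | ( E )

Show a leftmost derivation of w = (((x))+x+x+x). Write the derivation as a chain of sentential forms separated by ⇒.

E ⇒ W ⇒ (E) ⇒ (E+W) ⇒ (E+W+W) ⇒ (E+W+W+W) ⇒ (W+W+W+W) ⇒ ((E)+W+W+W) ⇒ ((W)+W+W+W) ⇒ (((E))+W+W+W) ⇒ (((W))+W+W+W) ⇒ (((x))+W+W+W) ⇒ (((x))+x+W+W) ⇒ (((x))+x+x+W) ⇒ (((x))+x+x+x)

E ⇒ W   [E ::= W]
W ⇒ (E)   [W ::= ( E )]
(E) ⇒ (E+W)   [E ::= E + W]
(E+W) ⇒ (E+W+W)   [E ::= E + W]
(E+W+W) ⇒ (E+W+W+W)   [E ::= E + W]
(E+W+W+W) ⇒ (W+W+W+W)   [E ::= W]
(W+W+W+W) ⇒ ((E)+W+W+W)   [W ::= ( E )]
((E)+W+W+W) ⇒ ((W)+W+W+W)   [E ::= W]
((W)+W+W+W) ⇒ (((E))+W+W+W)   [W ::= ( E )]
(((E))+W+W+W) ⇒ (((W))+W+W+W)   [E ::= W]
(((W))+W+W+W) ⇒ (((x))+W+W+W)   [W ::= x]
(((x))+W+W+W) ⇒ (((x))+x+W+W)   [W ::= x]
(((x))+x+W+W) ⇒ (((x))+x+x+W)   [W ::= x]
(((x))+x+x+W) ⇒ (((x))+x+x+x)   [W ::= x]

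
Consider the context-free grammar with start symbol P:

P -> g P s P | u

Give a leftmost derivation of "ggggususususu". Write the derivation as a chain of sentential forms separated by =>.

P => gPsP => ggPsPsP => gggPsPsPsP => ggggPsPsPsPsP => ggggusPsPsPsP => ggggususPsPsP => ggggusususPsP => ggggususususP => ggggususususu

P => gPsP   [P -> g P s P]
gPsP => ggPsPsP   [P -> g P s P]
ggPsPsP => gggPsPsPsP   [P -> g P s P]
gggPsPsPsP => ggggPsPsPsPsP   [P -> g P s P]
ggggPsPsPsPsP => ggggusPsPsPsP   [P -> u]
ggggusPsPsPsP => ggggususPsPsP   [P -> u]
ggggususPsPsP => ggggusususPsP   [P -> u]
ggggusususPsP => ggggususususP   [P -> u]
ggggususususP => ggggususususu   [P -> u]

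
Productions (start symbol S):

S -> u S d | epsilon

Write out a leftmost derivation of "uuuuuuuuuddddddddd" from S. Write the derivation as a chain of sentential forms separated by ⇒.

S ⇒ uSd   [S -> u S d]
uSd ⇒ uuSdd   [S -> u S d]
uuSdd ⇒ uuuSddd   [S -> u S d]
uuuSddd ⇒ uuuuSdddd   [S -> u S d]
uuuuSdddd ⇒ uuuuuSddddd   [S -> u S d]
uuuuuSddddd ⇒ uuuuuuSdddddd   [S -> u S d]
uuuuuuSdddddd ⇒ uuuuuuuSddddddd   [S -> u S d]
uuuuuuuSddddddd ⇒ uuuuuuuuSdddddddd   [S -> u S d]
uuuuuuuuSdddddddd ⇒ uuuuuuuuuSddddddddd   [S -> u S d]
uuuuuuuuuSddddddddd ⇒ uuuuuuuuuddddddddd   [S -> epsilon]

S ⇒ uSd ⇒ uuSdd ⇒ uuuSddd ⇒ uuuuSdddd ⇒ uuuuuSddddd ⇒ uuuuuuSdddddd ⇒ uuuuuuuSddddddd ⇒ uuuuuuuuSdddddddd ⇒ uuuuuuuuuSddddddddd ⇒ uuuuuuuuuddddddddd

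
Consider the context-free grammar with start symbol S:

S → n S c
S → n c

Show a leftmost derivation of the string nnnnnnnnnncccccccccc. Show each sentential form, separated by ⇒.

S ⇒ nSc   [S → n S c]
nSc ⇒ nnScc   [S → n S c]
nnScc ⇒ nnnSccc   [S → n S c]
nnnSccc ⇒ nnnnScccc   [S → n S c]
nnnnScccc ⇒ nnnnnSccccc   [S → n S c]
nnnnnSccccc ⇒ nnnnnnScccccc   [S → n S c]
nnnnnnScccccc ⇒ nnnnnnnSccccccc   [S → n S c]
nnnnnnnSccccccc ⇒ nnnnnnnnScccccccc   [S → n S c]
nnnnnnnnScccccccc ⇒ nnnnnnnnnSccccccccc   [S → n S c]
nnnnnnnnnSccccccccc ⇒ nnnnnnnnnncccccccccc   [S → n c]

S⇒nSc⇒nnScc⇒nnnSccc⇒nnnnScccc⇒nnnnnSccccc⇒nnnnnnScccccc⇒nnnnnnnSccccccc⇒nnnnnnnnScccccccc⇒nnnnnnnnnSccccccccc⇒nnnnnnnnnncccccccccc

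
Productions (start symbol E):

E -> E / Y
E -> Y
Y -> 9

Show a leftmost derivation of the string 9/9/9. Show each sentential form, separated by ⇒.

E⇒E/Y⇒E/Y/Y⇒Y/Y/Y⇒9/Y/Y⇒9/9/Y⇒9/9/9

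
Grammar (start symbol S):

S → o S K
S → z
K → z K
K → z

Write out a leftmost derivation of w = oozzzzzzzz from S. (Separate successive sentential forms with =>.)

S => oSK => ooSKK => oozKK => oozzKK => oozzzKK => oozzzzKK => oozzzzzK => oozzzzzzK => oozzzzzzzK => oozzzzzzzz

S => oSK   [S → o S K]
oSK => ooSKK   [S → o S K]
ooSKK => oozKK   [S → z]
oozKK => oozzKK   [K → z K]
oozzKK => oozzzKK   [K → z K]
oozzzKK => oozzzzKK   [K → z K]
oozzzzKK => oozzzzzK   [K → z]
oozzzzzK => oozzzzzzK   [K → z K]
oozzzzzzK => oozzzzzzzK   [K → z K]
oozzzzzzzK => oozzzzzzzz   [K → z]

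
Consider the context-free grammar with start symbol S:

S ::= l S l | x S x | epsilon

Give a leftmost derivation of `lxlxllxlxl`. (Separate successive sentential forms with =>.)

S => lSl   [S ::= l S l]
lSl => lxSxl   [S ::= x S x]
lxSxl => lxlSlxl   [S ::= l S l]
lxlSlxl => lxlxSxlxl   [S ::= x S x]
lxlxSxlxl => lxlxlSlxlxl   [S ::= l S l]
lxlxlSlxlxl => lxlxllxlxl   [S ::= epsilon]

S => lSl => lxSxl => lxlSlxl => lxlxSxlxl => lxlxlSlxlxl => lxlxllxlxl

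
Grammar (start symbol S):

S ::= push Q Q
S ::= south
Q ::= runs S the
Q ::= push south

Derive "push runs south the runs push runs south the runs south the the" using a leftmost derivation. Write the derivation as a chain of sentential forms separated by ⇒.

S ⇒ push Q Q   [S ::= push Q Q]
push Q Q ⇒ push runs S the Q   [Q ::= runs S the]
push runs S the Q ⇒ push runs south the Q   [S ::= south]
push runs south the Q ⇒ push runs south the runs S the   [Q ::= runs S the]
push runs south the runs S the ⇒ push runs south the runs push Q Q the   [S ::= push Q Q]
push runs south the runs push Q Q the ⇒ push runs south the runs push runs S the Q the   [Q ::= runs S the]
push runs south the runs push runs S the Q the ⇒ push runs south the runs push runs south the Q the   [S ::= south]
push runs south the runs push runs south the Q the ⇒ push runs south the runs push runs south the runs S the the   [Q ::= runs S the]
push runs south the runs push runs south the runs S the the ⇒ push runs south the runs push runs south the runs south the the   [S ::= south]

S ⇒ push Q Q ⇒ push runs S the Q ⇒ push runs south the Q ⇒ push runs south the runs S the ⇒ push runs south the runs push Q Q the ⇒ push runs south the runs push runs S the Q the ⇒ push runs south the runs push runs south the Q the ⇒ push runs south the runs push runs south the runs S the the ⇒ push runs south the runs push runs south the runs south the the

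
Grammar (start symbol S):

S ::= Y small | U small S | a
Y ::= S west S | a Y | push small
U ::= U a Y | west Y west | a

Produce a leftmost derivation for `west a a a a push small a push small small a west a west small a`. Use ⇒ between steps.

S ⇒ U small S ⇒ west Y west small S ⇒ west a Y west small S ⇒ west a a Y west small S ⇒ west a a S west S west small S ⇒ west a a U small S west S west small S ⇒ west a a U a Y small S west S west small S ⇒ west a a U a Y a Y small S west S west small S ⇒ west a a a a Y a Y small S west S west small S ⇒ west a a a a push small a Y small S west S west small S ⇒ west a a a a push small a push small small S west S west small S ⇒ west a a a a push small a push small small a west S west small S ⇒ west a a a a push small a push small small a west a west small S ⇒ west a a a a push small a push small small a west a west small a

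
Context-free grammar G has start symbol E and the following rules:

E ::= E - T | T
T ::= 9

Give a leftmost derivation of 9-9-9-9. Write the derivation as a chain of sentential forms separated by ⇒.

E ⇒ E-T   [E ::= E - T]
E-T ⇒ E-T-T   [E ::= E - T]
E-T-T ⇒ E-T-T-T   [E ::= E - T]
E-T-T-T ⇒ T-T-T-T   [E ::= T]
T-T-T-T ⇒ 9-T-T-T   [T ::= 9]
9-T-T-T ⇒ 9-9-T-T   [T ::= 9]
9-9-T-T ⇒ 9-9-9-T   [T ::= 9]
9-9-9-T ⇒ 9-9-9-9   [T ::= 9]

E ⇒ E-T ⇒ E-T-T ⇒ E-T-T-T ⇒ T-T-T-T ⇒ 9-T-T-T ⇒ 9-9-T-T ⇒ 9-9-9-T ⇒ 9-9-9-9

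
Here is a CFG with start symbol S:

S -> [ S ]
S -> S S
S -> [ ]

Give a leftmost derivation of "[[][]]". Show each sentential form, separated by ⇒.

S ⇒ [S] ⇒ [SS] ⇒ [[]S] ⇒ [[][]]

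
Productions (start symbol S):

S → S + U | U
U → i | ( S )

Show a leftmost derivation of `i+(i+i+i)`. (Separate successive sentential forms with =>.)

S => S+U   [S → S + U]
S+U => U+U   [S → U]
U+U => i+U   [U → i]
i+U => i+(S)   [U → ( S )]
i+(S) => i+(S+U)   [S → S + U]
i+(S+U) => i+(S+U+U)   [S → S + U]
i+(S+U+U) => i+(U+U+U)   [S → U]
i+(U+U+U) => i+(i+U+U)   [U → i]
i+(i+U+U) => i+(i+i+U)   [U → i]
i+(i+i+U) => i+(i+i+i)   [U → i]

S => S+U => U+U => i+U => i+(S) => i+(S+U) => i+(S+U+U) => i+(U+U+U) => i+(i+U+U) => i+(i+i+U) => i+(i+i+i)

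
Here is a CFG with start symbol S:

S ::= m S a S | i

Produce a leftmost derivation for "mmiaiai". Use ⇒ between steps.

S⇒mSaS⇒mmSaSaS⇒mmiaSaS⇒mmiaiaS⇒mmiaiai

S ⇒ mSaS   [S ::= m S a S]
mSaS ⇒ mmSaSaS   [S ::= m S a S]
mmSaSaS ⇒ mmiaSaS   [S ::= i]
mmiaSaS ⇒ mmiaiaS   [S ::= i]
mmiaiaS ⇒ mmiaiai   [S ::= i]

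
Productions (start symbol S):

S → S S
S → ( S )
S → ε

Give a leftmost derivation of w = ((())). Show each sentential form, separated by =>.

S => SS => SSS => SSSS => (S)SSS => (SS)SSS => (SSS)SSS => ((S)SS)SSS => (((S))SS)SSS => ((())SS)SSS => ((())S)SSS => ((()))SSS => ((()))SS => ((()))S => ((()))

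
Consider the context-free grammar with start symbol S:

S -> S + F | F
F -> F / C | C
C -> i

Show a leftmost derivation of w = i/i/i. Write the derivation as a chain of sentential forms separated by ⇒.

S ⇒ F ⇒ F/C ⇒ F/C/C ⇒ C/C/C ⇒ i/C/C ⇒ i/i/C ⇒ i/i/i

S ⇒ F   [S -> F]
F ⇒ F/C   [F -> F / C]
F/C ⇒ F/C/C   [F -> F / C]
F/C/C ⇒ C/C/C   [F -> C]
C/C/C ⇒ i/C/C   [C -> i]
i/C/C ⇒ i/i/C   [C -> i]
i/i/C ⇒ i/i/i   [C -> i]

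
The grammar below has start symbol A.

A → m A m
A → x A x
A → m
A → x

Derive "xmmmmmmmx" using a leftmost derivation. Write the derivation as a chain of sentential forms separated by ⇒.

A⇒xAx⇒xmAmx⇒xmmAmmx⇒xmmmAmmmx⇒xmmmmmmmx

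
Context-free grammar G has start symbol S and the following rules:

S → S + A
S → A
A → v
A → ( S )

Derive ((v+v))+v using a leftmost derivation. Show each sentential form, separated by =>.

S=>S+A=>A+A=>(S)+A=>(A)+A=>((S))+A=>((S+A))+A=>((A+A))+A=>((v+A))+A=>((v+v))+A=>((v+v))+v

S => S+A   [S → S + A]
S+A => A+A   [S → A]
A+A => (S)+A   [A → ( S )]
(S)+A => (A)+A   [S → A]
(A)+A => ((S))+A   [A → ( S )]
((S))+A => ((S+A))+A   [S → S + A]
((S+A))+A => ((A+A))+A   [S → A]
((A+A))+A => ((v+A))+A   [A → v]
((v+A))+A => ((v+v))+A   [A → v]
((v+v))+A => ((v+v))+v   [A → v]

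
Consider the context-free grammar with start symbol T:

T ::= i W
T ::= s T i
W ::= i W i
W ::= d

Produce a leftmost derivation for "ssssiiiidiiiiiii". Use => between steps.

T => sTi   [T ::= s T i]
sTi => ssTii   [T ::= s T i]
ssTii => sssTiii   [T ::= s T i]
sssTiii => ssssTiiii   [T ::= s T i]
ssssTiiii => ssssiWiiii   [T ::= i W]
ssssiWiiii => ssssiiWiiiii   [W ::= i W i]
ssssiiWiiiii => ssssiiiWiiiiii   [W ::= i W i]
ssssiiiWiiiiii => ssssiiiiWiiiiiii   [W ::= i W i]
ssssiiiiWiiiiiii => ssssiiiidiiiiiii   [W ::= d]

T => sTi => ssTii => sssTiii => ssssTiiii => ssssiWiiii => ssssiiWiiiii => ssssiiiWiiiiii => ssssiiiiWiiiiiii => ssssiiiidiiiiiii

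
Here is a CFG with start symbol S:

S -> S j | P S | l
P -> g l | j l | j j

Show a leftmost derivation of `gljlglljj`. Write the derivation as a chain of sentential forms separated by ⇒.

S ⇒ Sj   [S -> S j]
Sj ⇒ Sjj   [S -> S j]
Sjj ⇒ PSjj   [S -> P S]
PSjj ⇒ glSjj   [P -> g l]
glSjj ⇒ glPSjj   [S -> P S]
glPSjj ⇒ gljlSjj   [P -> j l]
gljlSjj ⇒ gljlPSjj   [S -> P S]
gljlPSjj ⇒ gljlglSjj   [P -> g l]
gljlglSjj ⇒ gljlglljj   [S -> l]

S ⇒ Sj ⇒ Sjj ⇒ PSjj ⇒ glSjj ⇒ glPSjj ⇒ gljlSjj ⇒ gljlPSjj ⇒ gljlglSjj ⇒ gljlglljj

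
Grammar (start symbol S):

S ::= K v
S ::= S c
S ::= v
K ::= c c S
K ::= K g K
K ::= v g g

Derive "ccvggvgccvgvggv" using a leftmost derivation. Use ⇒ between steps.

S⇒Kv⇒KgKv⇒ccSgKv⇒ccKvgKv⇒ccvggvgKv⇒ccvggvgKgKv⇒ccvggvgccSgKv⇒ccvggvgccvgKv⇒ccvggvgccvgvggv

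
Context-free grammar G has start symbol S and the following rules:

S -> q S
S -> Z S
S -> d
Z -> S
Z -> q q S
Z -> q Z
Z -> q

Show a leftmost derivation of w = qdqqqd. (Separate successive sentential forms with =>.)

S => ZS => SS => qSS => qdS => qdqS => qdqZS => qdqqZS => qdqqqS => qdqqqd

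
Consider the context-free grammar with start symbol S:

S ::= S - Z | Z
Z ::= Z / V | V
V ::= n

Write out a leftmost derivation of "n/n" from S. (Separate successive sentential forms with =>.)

S => Z   [S ::= Z]
Z => Z/V   [Z ::= Z / V]
Z/V => V/V   [Z ::= V]
V/V => n/V   [V ::= n]
n/V => n/n   [V ::= n]

S=>Z=>Z/V=>V/V=>n/V=>n/n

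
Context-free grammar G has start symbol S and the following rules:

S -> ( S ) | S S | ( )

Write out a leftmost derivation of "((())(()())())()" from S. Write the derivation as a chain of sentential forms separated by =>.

S=>SS=>(S)S=>(SS)S=>(SSS)S=>((S)SS)S=>((())SS)S=>((())(S)S)S=>((())(SS)S)S=>((())(()S)S)S=>((())(()())S)S=>((())(()())())S=>((())(()())())()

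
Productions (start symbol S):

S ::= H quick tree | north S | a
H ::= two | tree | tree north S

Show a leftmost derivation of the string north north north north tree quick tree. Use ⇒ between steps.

S ⇒ north S   [S ::= north S]
north S ⇒ north north S   [S ::= north S]
north north S ⇒ north north north S   [S ::= north S]
north north north S ⇒ north north north north S   [S ::= north S]
north north north north S ⇒ north north north north H quick tree   [S ::= H quick tree]
north north north north H quick tree ⇒ north north north north tree quick tree   [H ::= tree]

S ⇒ north S ⇒ north north S ⇒ north north north S ⇒ north north north north S ⇒ north north north north H quick tree ⇒ north north north north tree quick tree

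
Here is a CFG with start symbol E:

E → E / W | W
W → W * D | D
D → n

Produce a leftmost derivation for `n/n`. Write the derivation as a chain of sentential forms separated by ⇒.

E ⇒ E/W ⇒ W/W ⇒ D/W ⇒ n/W ⇒ n/D ⇒ n/n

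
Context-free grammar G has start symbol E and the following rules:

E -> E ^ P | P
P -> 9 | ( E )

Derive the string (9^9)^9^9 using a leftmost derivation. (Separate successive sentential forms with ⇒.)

E ⇒ E^P   [E -> E ^ P]
E^P ⇒ E^P^P   [E -> E ^ P]
E^P^P ⇒ P^P^P   [E -> P]
P^P^P ⇒ (E)^P^P   [P -> ( E )]
(E)^P^P ⇒ (E^P)^P^P   [E -> E ^ P]
(E^P)^P^P ⇒ (P^P)^P^P   [E -> P]
(P^P)^P^P ⇒ (9^P)^P^P   [P -> 9]
(9^P)^P^P ⇒ (9^9)^P^P   [P -> 9]
(9^9)^P^P ⇒ (9^9)^9^P   [P -> 9]
(9^9)^9^P ⇒ (9^9)^9^9   [P -> 9]

E⇒E^P⇒E^P^P⇒P^P^P⇒(E)^P^P⇒(E^P)^P^P⇒(P^P)^P^P⇒(9^P)^P^P⇒(9^9)^P^P⇒(9^9)^9^P⇒(9^9)^9^9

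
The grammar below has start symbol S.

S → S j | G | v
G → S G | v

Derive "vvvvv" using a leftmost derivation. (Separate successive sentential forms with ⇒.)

S⇒G⇒SG⇒GG⇒vG⇒vSG⇒vvG⇒vvSG⇒vvvG⇒vvvSG⇒vvvGG⇒vvvvG⇒vvvvv

S ⇒ G   [S → G]
G ⇒ SG   [G → S G]
SG ⇒ GG   [S → G]
GG ⇒ vG   [G → v]
vG ⇒ vSG   [G → S G]
vSG ⇒ vvG   [S → v]
vvG ⇒ vvSG   [G → S G]
vvSG ⇒ vvvG   [S → v]
vvvG ⇒ vvvSG   [G → S G]
vvvSG ⇒ vvvGG   [S → G]
vvvGG ⇒ vvvvG   [G → v]
vvvvG ⇒ vvvvv   [G → v]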